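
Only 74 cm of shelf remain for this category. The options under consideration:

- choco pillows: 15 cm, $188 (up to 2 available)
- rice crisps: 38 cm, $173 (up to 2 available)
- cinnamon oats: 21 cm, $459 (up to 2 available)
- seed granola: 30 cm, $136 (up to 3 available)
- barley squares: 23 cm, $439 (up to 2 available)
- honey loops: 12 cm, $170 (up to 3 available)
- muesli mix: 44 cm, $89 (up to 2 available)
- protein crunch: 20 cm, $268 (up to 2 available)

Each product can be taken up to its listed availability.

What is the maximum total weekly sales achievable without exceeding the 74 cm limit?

1357

Best packing: 2×cinnamon oats + barley squares — 65 cm, 1357 total.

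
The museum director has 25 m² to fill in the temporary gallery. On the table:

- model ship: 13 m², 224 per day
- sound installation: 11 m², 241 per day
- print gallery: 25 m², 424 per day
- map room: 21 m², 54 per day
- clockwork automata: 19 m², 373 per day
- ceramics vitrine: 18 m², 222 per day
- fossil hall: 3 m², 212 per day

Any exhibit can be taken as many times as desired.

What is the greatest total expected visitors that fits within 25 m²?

1696

By expected visitors per m²: fossil hall 70.67, sound installation 21.91, clockwork automata 19.63, model ship 17.23 lead.
Best packing: 8×fossil hall — 24 m², 1696 total.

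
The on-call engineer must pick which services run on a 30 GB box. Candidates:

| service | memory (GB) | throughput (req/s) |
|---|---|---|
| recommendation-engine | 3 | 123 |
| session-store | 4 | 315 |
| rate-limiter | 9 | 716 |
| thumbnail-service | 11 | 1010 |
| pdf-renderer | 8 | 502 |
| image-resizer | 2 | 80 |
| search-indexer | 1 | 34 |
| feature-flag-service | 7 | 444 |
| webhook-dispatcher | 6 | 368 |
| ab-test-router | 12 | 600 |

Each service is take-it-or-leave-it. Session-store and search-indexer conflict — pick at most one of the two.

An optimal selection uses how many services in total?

4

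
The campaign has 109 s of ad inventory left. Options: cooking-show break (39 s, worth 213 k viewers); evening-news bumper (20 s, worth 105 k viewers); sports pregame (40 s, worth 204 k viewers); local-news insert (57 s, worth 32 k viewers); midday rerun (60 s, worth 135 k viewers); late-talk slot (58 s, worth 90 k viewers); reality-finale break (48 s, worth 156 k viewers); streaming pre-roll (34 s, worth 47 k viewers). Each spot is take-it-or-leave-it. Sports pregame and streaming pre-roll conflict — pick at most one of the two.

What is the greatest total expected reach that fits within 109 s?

522

By expected reach per s: cooking-show break 5.46, evening-news bumper 5.25, sports pregame 5.10, reality-finale break 3.25 lead.
Best packing: cooking-show break + evening-news bumper + sports pregame — 99 s, 522 total.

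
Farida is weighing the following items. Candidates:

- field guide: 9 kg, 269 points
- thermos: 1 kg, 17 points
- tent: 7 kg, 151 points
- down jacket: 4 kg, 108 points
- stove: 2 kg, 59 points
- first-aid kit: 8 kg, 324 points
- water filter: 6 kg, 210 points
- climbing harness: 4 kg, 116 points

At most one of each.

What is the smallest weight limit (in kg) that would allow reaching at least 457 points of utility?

Look for the lowest-weight combination reaching 457.
Taking thermos + first-aid kit + climbing harness gives 457 (≥ 457) for 13 kg.
Below 13 kg the best achievable stays under 457.

13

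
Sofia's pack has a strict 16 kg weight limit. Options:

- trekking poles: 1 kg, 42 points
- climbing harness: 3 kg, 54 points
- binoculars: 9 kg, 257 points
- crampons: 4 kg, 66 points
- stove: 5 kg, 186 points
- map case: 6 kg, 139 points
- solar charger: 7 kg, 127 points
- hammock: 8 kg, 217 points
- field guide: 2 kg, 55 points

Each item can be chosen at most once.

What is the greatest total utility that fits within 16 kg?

Taking the top-ratio items first gives trekking poles + binoculars + stove for 485 (15 kg).
Dropping binoculars frees 9 kg; slotting in hammock + field guide (10 kg) lifts the total to 500 at 16 kg.
Next best is binoculars + stove + field guide at 498 (16 kg) — short by 2.

500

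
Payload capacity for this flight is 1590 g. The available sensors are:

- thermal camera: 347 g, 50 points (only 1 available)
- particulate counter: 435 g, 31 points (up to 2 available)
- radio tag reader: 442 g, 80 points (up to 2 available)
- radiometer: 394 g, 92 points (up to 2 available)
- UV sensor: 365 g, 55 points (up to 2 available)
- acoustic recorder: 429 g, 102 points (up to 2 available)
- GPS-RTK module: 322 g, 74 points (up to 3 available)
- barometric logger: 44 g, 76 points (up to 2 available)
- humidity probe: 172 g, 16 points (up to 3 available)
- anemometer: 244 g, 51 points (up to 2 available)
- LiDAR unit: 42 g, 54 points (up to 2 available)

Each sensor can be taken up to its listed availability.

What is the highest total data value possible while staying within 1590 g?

A density-first pass picks radiometer + 2×acoustic recorder + 2×barometric logger + 2×LiDAR unit — 556 at 1424 g.
The 823 g tied up in radiometer and acoustic recorder is better spent on 3×GPS-RTK module — total rises to 584 (1567 g).

584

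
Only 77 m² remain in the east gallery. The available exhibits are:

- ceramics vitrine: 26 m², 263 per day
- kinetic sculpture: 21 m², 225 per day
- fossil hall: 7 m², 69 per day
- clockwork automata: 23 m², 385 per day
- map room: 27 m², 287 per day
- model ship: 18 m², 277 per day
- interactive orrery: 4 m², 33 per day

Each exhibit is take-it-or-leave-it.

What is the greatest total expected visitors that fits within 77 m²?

1018

A density-first pass picks kinetic sculpture + fossil hall + clockwork automata + model ship + interactive orrery — 989 at 73 m².
Dropping kinetic sculpture and interactive orrery frees 25 m²; slotting in map room (27 m²) lifts the total to 1018 at 75 m².
An exhaustive check of the 128 subsets confirms 1018.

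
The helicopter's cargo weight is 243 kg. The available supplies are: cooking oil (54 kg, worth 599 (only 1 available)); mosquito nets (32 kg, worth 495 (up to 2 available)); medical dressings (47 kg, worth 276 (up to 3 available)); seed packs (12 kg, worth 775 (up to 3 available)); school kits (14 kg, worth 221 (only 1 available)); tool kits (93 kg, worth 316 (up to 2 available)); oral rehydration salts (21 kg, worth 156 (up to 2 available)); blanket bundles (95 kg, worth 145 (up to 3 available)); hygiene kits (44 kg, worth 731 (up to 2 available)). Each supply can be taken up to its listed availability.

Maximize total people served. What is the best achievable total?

The ratio heuristic lands on 2×mosquito nets + 3×seed packs + school kits + oral rehydration salts + 2×hygiene kits (5154) but leaves 20 kg idle.
Dropping school kits and oral rehydration salts frees 35 kg; slotting in cooking oil (54 kg) lifts the total to 5376 at 242 kg.
The spare 1 kg is too small for any remaining supply, and no exchange beats 5376.

5376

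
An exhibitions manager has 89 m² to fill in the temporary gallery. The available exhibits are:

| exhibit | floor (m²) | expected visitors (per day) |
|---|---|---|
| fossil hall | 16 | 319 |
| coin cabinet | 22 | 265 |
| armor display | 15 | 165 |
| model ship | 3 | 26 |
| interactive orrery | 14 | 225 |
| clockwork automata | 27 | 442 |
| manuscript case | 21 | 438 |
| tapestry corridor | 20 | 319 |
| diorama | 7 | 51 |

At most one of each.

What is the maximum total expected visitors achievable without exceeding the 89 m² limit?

1544

Taking the top-ratio exhibits first gives fossil hall + model ship + interactive orrery + clockwork automata + manuscript case + diorama for 1501 (88 m²).
Dropping interactive orrery and diorama frees 21 m²; slotting in tapestry corridor (20 m²) lifts the total to 1544 at 87 m².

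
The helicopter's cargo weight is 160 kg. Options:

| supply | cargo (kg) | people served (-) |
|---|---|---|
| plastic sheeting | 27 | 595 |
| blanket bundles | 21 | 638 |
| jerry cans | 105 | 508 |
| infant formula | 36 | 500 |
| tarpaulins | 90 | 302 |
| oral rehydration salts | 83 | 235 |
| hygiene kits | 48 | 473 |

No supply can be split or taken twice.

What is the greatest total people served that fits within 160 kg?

2206

Best packing: plastic sheeting + blanket bundles + infant formula + hygiene kits — 132 kg, 2206 total.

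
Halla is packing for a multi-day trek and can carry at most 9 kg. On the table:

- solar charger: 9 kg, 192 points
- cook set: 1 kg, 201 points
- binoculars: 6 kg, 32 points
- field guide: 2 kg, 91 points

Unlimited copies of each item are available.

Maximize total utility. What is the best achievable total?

Density check — cook set 201.00, field guide 45.50, solar charger 21.33, binoculars 5.33 are the best per kg.
Taking 9×cook set: 9 kg used, 1809 in utility.
Nothing else within 9 kg beats 1809.

1809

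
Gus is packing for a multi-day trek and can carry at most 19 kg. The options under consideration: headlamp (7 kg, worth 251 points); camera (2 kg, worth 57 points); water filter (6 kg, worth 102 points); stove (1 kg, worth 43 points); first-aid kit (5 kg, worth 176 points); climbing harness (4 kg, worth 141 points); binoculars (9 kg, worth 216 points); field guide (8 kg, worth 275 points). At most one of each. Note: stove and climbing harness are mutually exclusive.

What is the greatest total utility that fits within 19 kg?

667

Taking headlamp + climbing harness + field guide: 19 kg used, 667 in utility.
An exhaustive check of the 256 subsets confirms 667.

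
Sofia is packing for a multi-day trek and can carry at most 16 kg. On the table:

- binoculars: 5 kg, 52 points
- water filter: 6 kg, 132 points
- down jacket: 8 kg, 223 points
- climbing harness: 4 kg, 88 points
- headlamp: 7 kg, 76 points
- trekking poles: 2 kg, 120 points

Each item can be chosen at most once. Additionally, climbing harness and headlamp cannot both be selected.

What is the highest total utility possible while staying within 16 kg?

By utility per kg: trekking poles 60.00, down jacket 27.88, water filter 22.00, climbing harness 22.00 lead.
The ratio ordering already packs tightly: water filter + down jacket + trekking poles, 16 kg, 475.
Next best is down jacket + climbing harness + trekking poles at 431 (14 kg) — short by 44.

475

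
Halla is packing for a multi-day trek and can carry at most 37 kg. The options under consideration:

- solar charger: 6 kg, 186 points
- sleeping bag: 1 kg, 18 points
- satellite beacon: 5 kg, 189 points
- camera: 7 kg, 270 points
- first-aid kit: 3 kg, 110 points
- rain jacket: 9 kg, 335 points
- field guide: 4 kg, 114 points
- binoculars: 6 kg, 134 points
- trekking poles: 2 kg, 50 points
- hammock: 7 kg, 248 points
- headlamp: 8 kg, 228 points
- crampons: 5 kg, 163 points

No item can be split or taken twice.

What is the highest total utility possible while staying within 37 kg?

Greedy by ratio would take sleeping bag + satellite beacon + camera + first-aid kit + rain jacket + hammock + crampons: 37 kg used, total 1333.
The 6 kg tied up in sleeping bag and crampons is better spent on solar charger — total rises to 1338 (37 kg).
Runner-up sleeping bag + satellite beacon + camera + first-aid kit + rain jacket + hammock + crampons tops out at 1333.

1338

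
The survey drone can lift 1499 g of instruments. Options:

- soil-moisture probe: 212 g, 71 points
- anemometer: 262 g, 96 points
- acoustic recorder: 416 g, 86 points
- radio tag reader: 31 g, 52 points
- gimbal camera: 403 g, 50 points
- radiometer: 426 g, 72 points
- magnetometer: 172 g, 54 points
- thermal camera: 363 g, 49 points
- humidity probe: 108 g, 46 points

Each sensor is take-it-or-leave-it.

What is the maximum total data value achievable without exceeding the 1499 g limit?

423

Taking the top-ratio sensors first gives soil-moisture probe + anemometer + acoustic recorder + radio tag reader + magnetometer + humidity probe for 405 (1201 g).
Dropping magnetometer frees 172 g; slotting in radiometer (426 g) lifts the total to 423 at 1455 g.
An exhaustive check of the 512 subsets confirms 423.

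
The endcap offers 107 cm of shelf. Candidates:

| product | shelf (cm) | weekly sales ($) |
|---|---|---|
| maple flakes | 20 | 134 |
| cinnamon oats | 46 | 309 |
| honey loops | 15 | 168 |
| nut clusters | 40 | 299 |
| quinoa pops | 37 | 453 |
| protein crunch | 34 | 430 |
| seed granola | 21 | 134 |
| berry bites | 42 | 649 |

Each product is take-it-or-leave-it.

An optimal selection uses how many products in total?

The maximum weekly sales within 107 cm is 1270.
honey loops + quinoa pops + berry bites hits 1270 at 94 cm.
Every optimal selection uses 3 products.

3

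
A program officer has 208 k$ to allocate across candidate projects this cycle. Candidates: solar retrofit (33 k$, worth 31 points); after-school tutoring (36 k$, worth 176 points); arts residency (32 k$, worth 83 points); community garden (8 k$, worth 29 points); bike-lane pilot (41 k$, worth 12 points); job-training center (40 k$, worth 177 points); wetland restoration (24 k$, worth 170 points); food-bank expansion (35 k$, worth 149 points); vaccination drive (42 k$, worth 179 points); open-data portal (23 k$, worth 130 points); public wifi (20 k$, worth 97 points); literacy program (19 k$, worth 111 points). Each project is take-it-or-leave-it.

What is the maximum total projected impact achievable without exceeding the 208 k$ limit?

1041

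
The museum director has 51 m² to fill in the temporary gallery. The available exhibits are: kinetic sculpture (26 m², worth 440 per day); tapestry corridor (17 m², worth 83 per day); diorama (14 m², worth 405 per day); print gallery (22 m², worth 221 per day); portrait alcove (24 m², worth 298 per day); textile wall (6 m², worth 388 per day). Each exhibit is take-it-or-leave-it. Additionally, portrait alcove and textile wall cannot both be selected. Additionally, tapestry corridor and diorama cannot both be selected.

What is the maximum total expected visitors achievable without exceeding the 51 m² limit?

1233

Best packing: kinetic sculpture + diorama + textile wall — 46 m², 1233 total.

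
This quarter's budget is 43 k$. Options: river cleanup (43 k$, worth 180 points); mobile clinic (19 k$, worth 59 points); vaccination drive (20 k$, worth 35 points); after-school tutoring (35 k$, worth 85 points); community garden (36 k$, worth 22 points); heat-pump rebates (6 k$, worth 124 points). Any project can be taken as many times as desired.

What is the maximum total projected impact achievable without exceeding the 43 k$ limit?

7×heat-pump rebates uses 42 of the 43 k$ and totals 868.
That's the maximum — no swap from here does better than 868.

868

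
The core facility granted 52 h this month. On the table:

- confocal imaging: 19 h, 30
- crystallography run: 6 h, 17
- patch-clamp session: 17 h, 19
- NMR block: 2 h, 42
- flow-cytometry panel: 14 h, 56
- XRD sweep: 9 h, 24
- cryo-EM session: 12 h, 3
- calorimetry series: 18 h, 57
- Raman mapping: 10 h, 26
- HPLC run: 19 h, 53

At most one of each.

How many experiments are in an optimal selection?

Optimal total is 198.
One optimal bundle: crystallography run + NMR block + flow-cytometry panel + calorimetry series + Raman mapping (50 h).
All optima have 5 experiments.

5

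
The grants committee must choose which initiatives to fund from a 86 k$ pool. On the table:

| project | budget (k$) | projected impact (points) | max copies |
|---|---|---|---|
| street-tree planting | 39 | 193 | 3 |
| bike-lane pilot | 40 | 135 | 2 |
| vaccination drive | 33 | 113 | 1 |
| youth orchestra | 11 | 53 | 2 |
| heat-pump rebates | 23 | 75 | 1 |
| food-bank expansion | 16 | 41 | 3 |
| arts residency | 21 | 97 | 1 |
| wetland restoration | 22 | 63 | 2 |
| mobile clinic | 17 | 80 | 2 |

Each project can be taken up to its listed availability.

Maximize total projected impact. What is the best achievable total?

406

Greedy by ratio would take 2×street-tree planting: 78 k$ used, total 386.
Replace street-tree planting with youth orchestra + 2×mobile clinic: the trade gains 20 net, giving 406 at 84 k$.
The spare 2 k$ is too small for any remaining project, and no exchange beats 406.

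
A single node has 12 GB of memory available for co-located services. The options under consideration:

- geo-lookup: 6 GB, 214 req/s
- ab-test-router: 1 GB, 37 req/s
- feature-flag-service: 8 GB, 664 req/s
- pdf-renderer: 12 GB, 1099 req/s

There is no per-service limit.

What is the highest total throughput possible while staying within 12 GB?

By throughput per GB: pdf-renderer 91.58, feature-flag-service 83.00, ab-test-router 37.00 lead.
Taking pdf-renderer: 12 GB used, 1099 in throughput.
That's the maximum — no swap from here does better than 1099.

1099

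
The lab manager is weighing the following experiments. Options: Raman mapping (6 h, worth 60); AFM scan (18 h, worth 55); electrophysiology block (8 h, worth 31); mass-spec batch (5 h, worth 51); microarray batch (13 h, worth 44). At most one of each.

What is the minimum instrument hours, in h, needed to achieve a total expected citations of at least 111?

Need the lightest bundle worth ≥ 111.
Raman mapping + mass-spec batch: 111 expected citations at 11 h.
No combination under 11 h hits 111.

11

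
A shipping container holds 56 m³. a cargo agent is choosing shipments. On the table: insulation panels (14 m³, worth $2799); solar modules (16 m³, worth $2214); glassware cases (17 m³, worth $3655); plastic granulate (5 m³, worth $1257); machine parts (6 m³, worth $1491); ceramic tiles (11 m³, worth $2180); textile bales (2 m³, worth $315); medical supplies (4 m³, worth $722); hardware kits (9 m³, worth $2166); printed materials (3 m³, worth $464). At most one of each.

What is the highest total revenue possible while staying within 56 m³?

12147

Density check — plastic granulate 251.40, machine parts 248.50, hardware kits 240.67, glassware cases 215.00 are the best per m³.
Taking the top-ratio shipments first gives insulation panels + glassware cases + plastic granulate + machine parts + medical supplies + hardware kits for 12090 (55 m³).
The 4 m³ tied up in medical supplies is better spent on textile bales + printed materials — total rises to 12147 (56 m³).
No other feasible combination exceeds 12147.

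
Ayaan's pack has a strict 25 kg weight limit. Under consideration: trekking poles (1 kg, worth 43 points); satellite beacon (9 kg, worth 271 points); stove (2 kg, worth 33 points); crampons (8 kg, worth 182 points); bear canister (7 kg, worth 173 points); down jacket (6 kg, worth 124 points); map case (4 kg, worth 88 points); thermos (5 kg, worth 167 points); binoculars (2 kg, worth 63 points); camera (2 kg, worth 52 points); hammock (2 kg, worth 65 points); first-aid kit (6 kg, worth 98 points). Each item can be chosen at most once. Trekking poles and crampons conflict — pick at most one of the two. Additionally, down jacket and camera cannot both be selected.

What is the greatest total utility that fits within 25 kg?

749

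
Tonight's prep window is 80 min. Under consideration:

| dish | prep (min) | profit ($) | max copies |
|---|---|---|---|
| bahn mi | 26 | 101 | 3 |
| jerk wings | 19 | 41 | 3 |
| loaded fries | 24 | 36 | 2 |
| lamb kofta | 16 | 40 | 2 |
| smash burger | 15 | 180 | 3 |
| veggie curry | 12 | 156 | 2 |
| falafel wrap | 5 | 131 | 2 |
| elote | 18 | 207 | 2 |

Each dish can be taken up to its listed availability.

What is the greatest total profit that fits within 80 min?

The ratio ordering already packs tightly: 3×smash burger + 2×veggie curry + 2×falafel wrap, 79 min, 1114.
The spare 1 min is too small for any remaining dish, and no exchange beats 1114.

1114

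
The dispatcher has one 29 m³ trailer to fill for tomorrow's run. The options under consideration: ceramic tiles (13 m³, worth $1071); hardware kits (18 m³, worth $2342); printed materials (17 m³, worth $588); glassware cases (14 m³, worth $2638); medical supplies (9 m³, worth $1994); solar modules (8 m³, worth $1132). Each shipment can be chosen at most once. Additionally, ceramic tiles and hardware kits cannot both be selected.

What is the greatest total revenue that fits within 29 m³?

Glassware cases + medical supplies uses 23 of the 29 m³ and totals 4632.
The spare 6 m³ is too small for any remaining shipment, and no feasible exchange beats 4632.

4632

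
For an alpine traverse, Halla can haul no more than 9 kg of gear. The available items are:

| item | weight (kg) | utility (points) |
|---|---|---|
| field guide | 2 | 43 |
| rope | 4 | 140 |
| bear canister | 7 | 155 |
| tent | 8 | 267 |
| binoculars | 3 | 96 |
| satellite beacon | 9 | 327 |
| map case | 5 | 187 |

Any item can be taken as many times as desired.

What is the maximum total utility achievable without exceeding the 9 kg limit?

The ratio ordering already packs tightly: rope + map case, 9 kg, 327.
No other feasible combination exceeds 327.

327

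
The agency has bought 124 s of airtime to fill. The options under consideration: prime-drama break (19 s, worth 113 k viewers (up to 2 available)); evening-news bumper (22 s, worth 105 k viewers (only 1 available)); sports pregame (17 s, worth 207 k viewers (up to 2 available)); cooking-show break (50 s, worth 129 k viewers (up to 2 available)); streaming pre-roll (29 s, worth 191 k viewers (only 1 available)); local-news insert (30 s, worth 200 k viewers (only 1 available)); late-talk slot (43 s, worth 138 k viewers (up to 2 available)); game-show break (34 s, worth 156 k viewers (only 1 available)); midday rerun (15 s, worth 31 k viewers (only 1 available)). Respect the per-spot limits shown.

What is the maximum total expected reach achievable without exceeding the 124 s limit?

Density check — sports pregame 12.18, local-news insert 6.67, streaming pre-roll 6.59 are the best per s.
Taking the top-ratio spots first gives prime-drama break + 2×sports pregame + streaming pre-roll + local-news insert for 918 (112 s).
The 29 s tied up in streaming pre-roll is better spent on prime-drama break + evening-news bumper — total rises to 945 (124 s).

945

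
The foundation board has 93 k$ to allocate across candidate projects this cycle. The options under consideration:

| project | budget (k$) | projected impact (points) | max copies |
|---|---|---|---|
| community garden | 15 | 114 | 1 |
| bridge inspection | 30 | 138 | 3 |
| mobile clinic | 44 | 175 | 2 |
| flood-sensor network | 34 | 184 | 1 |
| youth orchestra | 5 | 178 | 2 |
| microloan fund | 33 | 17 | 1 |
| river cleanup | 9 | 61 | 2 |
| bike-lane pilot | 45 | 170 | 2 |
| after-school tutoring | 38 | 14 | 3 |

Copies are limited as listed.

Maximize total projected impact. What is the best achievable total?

Filling by ratio: community garden + flood-sensor network + 2×youth orchestra + 2×river cleanup for 776, with 16 k$ left unused.
Replace community garden with bridge inspection: the trade gains 24 net, giving 800 at 92 k$.
The spare 1 k$ is too small for any remaining project, and no exchange beats 800.

800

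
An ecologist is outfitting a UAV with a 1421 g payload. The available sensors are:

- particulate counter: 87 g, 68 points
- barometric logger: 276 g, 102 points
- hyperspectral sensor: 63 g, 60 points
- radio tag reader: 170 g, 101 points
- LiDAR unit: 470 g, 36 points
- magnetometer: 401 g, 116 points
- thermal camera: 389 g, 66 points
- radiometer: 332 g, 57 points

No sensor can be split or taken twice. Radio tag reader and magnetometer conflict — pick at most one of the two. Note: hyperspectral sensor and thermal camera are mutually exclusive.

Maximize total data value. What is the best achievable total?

424

By data value per g: hyperspectral sensor 0.95, particulate counter 0.78, radio tag reader 0.59, barometric logger 0.37 lead.
Taking particulate counter + barometric logger + hyperspectral sensor + radio tag reader + LiDAR unit + radiometer: 1398 g used, 424 in data value.
Runner-up particulate counter + barometric logger + hyperspectral sensor + magnetometer + radiometer tops out at 403.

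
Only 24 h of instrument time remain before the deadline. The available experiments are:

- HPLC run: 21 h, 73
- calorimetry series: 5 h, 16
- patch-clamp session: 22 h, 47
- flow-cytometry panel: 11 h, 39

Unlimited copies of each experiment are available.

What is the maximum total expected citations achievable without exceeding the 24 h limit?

78

The ratio ordering already packs tightly: 2×flow-cytometry panel, 22 h, 78.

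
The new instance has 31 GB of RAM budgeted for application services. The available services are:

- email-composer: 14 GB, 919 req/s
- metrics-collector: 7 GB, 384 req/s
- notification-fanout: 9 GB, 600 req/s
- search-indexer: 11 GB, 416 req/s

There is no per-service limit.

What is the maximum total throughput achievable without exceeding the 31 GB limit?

1903

Filling by ratio: 3×notification-fanout for 1800, with 4 GB left unused.
Replace 2×notification-fanout with email-composer + metrics-collector: the trade gains 103 net, giving 1903 at 30 GB.
That's the maximum — no swap from here does better than 1903.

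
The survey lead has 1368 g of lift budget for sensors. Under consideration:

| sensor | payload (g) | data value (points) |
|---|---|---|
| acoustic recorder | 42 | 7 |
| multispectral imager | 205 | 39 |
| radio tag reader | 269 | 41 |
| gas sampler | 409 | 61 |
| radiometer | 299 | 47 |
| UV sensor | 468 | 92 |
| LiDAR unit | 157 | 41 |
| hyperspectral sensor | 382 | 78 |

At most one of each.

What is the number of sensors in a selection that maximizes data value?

Optimal total is 265.
acoustic recorder + radiometer + UV sensor + LiDAR unit + hyperspectral sensor hits 265 at 1348 g.
Any selection reaching 265 contains exactly 5 sensors.

5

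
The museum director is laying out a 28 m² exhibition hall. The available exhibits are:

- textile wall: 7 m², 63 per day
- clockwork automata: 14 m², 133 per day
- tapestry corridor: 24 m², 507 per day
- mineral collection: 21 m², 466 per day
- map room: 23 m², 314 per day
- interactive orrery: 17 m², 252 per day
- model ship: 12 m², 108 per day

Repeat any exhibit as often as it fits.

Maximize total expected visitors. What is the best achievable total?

By expected visitors per m²: mineral collection 22.19, tapestry corridor 21.12, interactive orrery 14.82, map room 13.65 lead.
The ratio ordering already packs tightly: textile wall + mineral collection, 28 m², 529.
Every other selection either busts 28 m² or fails to beat 529.

529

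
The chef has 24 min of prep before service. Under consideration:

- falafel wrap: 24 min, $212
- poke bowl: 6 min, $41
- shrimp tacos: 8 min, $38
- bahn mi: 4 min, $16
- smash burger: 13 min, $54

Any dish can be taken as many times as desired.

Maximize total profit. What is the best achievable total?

212

By profit per min: falafel wrap 8.83, poke bowl 6.83, shrimp tacos 4.75 lead.
Taking falafel wrap: 24 min used, 212 in profit.
Nothing else within 24 min beats 212.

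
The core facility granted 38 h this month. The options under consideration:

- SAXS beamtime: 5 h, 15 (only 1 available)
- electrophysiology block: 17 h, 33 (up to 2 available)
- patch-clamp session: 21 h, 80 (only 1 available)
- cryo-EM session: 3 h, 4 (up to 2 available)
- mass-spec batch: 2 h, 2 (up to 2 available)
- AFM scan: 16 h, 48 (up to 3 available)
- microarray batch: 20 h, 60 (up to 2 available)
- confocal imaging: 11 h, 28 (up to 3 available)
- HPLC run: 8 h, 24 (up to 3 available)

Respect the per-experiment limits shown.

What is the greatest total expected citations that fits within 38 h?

128

Greedy by ratio would take SAXS beamtime + patch-clamp session + cryo-EM session + HPLC run: 37 h used, total 123.
Replace SAXS beamtime and cryo-EM session with HPLC run: the trade gains 5 net, giving 128 at 37 h.
Every other selection either busts 38 h or exceeds an availability limit or fails to beat 128.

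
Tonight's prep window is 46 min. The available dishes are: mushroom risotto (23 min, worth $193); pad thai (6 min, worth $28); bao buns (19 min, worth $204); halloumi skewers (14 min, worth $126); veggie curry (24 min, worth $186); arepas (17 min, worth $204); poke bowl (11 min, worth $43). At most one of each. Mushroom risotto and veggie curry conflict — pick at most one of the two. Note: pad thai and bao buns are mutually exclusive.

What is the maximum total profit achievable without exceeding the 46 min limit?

Taking mushroom risotto + pad thai + arepas: 46 min used, 425 in profit.
Runner-up bao buns + arepas tops out at 408.

425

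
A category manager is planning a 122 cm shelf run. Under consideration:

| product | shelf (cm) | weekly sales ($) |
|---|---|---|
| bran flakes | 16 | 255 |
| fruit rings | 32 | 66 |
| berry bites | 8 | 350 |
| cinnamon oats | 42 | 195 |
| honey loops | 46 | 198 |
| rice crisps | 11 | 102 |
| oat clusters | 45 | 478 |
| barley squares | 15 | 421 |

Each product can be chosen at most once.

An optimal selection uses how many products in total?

Best achievable weekly sales is 1606.
For example bran flakes + berry bites + rice crisps + oat clusters + barley squares achieves it, using 95 cm.
Any selection reaching 1606 contains exactly 5 products.

5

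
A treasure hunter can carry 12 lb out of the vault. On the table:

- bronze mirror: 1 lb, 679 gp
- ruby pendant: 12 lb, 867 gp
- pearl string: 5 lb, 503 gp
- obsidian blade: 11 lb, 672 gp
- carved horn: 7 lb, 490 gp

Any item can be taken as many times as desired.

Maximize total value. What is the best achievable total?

8148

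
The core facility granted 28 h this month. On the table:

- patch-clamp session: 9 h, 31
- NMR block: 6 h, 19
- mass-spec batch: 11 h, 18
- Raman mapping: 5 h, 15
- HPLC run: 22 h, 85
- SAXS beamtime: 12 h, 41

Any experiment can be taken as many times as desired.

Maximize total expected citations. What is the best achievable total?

104

Best packing: NMR block + HPLC run — 28 h, 104 total.
Every other selection either busts 28 h or fails to beat 104.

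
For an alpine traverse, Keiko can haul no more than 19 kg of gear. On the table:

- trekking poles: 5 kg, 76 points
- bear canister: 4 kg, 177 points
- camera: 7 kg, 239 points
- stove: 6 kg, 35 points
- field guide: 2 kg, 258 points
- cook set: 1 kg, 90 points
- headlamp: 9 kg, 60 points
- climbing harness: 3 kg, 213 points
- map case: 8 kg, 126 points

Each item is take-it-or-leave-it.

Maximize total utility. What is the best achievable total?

977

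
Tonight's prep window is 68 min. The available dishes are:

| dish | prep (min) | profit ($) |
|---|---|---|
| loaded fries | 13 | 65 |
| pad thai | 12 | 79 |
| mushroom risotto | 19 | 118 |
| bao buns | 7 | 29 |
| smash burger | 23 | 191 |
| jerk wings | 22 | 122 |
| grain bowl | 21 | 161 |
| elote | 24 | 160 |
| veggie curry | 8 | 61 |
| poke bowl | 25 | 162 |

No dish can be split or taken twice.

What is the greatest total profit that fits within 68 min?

512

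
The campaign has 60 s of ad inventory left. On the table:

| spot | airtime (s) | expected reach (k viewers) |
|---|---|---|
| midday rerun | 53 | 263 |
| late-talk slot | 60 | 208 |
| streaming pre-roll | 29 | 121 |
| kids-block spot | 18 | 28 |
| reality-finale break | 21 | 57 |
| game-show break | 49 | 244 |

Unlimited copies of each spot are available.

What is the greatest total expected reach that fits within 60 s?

263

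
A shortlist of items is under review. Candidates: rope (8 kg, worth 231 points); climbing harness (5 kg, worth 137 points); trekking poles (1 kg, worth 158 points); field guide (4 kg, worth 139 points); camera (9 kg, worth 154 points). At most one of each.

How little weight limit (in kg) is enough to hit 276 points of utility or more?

5

Need the lightest bundle worth ≥ 276.
Taking trekking poles + field guide gives 297 (≥ 276) for 5 kg.
No combination under 5 kg hits 276.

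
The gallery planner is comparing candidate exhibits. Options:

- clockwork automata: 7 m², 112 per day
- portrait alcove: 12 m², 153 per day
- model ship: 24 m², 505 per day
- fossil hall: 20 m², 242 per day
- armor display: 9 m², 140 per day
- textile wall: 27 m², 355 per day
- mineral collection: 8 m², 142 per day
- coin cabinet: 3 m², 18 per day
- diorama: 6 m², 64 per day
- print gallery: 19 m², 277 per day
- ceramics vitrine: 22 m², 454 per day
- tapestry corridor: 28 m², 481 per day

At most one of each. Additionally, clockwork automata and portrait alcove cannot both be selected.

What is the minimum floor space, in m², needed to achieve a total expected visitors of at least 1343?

70

Look for the lowest-floor combination reaching 1343.
Taking clockwork automata + model ship + armor display + mineral collection + ceramics vitrine gives 1353 (≥ 1343) for 70 m².
Any bundle with less than 70 m² falls short of 1343.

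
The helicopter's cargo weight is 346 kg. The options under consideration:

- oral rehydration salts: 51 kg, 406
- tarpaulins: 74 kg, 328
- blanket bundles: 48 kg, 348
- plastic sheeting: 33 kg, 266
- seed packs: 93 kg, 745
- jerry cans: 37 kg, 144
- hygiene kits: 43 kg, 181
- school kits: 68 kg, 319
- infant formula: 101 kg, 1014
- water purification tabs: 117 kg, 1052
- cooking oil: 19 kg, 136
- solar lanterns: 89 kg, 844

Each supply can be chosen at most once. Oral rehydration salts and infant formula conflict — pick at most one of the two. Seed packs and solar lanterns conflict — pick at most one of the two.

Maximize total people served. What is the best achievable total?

3176

By people served per kg: infant formula 10.04, solar lanterns 9.48, water purification tabs 8.99 lead.
Taking plastic sheeting + infant formula + water purification tabs + solar lanterns: 340 kg used, 3176 in people served.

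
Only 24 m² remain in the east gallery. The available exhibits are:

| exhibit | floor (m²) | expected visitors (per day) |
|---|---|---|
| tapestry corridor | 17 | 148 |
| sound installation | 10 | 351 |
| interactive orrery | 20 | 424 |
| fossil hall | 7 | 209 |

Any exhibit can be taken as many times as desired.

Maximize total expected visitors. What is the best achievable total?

Density check — sound installation 35.10, fossil hall 29.86, interactive orrery 21.20, tapestry corridor 8.71 are the best per m².
The ratio heuristic lands on 2×sound installation (702) but leaves 4 m² idle.
The 10 m² tied up in sound installation is better spent on 2×fossil hall — total rises to 769 (24 m²).
That's the maximum — no swap from here does better than 769.

769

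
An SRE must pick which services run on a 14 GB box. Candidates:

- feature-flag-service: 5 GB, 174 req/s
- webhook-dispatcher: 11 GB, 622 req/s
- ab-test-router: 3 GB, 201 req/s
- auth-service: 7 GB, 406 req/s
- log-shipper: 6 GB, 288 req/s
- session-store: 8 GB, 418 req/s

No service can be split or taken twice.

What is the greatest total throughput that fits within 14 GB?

823

Taking the top-ratio services first gives ab-test-router + auth-service for 607 (10 GB).
The 7 GB tied up in auth-service is better spent on webhook-dispatcher — total rises to 823 (14 GB).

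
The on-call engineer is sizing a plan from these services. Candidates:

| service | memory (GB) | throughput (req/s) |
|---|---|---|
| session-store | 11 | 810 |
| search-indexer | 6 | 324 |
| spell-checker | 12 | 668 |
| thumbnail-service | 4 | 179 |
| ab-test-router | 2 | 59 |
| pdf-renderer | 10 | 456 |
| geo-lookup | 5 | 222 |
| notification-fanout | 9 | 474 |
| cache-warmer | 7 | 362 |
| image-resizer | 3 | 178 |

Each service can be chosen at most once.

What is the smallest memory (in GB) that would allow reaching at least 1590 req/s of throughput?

26

Need the lightest bundle worth ≥ 1590.
session-store + search-indexer + notification-fanout: 1608 throughput at 26 GB.
Below 26 GB the best achievable stays under 1590.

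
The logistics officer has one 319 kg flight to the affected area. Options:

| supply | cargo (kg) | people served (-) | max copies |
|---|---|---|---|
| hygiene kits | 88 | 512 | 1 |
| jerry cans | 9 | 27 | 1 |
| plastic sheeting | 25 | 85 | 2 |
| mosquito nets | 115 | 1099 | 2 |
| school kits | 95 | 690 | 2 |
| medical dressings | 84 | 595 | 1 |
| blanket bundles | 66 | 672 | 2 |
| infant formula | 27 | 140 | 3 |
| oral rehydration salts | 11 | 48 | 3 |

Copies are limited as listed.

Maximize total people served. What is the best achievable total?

By people served per kg: blanket bundles 10.18, mosquito nets 9.56, school kits 7.26 lead.
Filling by ratio: mosquito nets + 2×blanket bundles + 2×infant formula + oral rehydration salts for 2771, with 7 kg left unused.
Replace blanket bundles and 2×infant formula with mosquito nets + oral rehydration salts: the trade gains 195 net, giving 2966 at 318 kg.

2966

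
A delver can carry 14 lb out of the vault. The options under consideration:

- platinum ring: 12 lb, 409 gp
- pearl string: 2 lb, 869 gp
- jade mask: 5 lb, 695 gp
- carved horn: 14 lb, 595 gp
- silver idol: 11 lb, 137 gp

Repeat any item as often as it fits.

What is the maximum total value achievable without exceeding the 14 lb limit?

6083

Best packing: 7×pearl string — 14 lb, 6083 total.
No other feasible combination exceeds 6083.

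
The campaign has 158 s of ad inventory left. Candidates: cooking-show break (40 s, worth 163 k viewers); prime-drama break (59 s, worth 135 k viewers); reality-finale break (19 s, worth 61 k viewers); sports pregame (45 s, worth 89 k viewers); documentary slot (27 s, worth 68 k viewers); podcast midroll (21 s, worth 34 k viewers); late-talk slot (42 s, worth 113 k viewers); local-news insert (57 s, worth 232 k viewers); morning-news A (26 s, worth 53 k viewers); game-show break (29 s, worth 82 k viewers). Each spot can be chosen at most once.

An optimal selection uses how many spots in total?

Optimal total is 569.
cooking-show break + reality-finale break + late-talk slot + local-news insert hits 569 at 158 s.
Any selection reaching 569 contains exactly 4 spots.

4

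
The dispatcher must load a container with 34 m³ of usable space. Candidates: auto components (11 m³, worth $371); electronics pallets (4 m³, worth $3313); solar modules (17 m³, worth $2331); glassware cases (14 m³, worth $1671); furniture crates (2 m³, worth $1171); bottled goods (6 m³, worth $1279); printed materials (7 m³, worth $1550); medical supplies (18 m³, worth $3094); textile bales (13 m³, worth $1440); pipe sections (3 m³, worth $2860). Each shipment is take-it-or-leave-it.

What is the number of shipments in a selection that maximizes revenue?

5

The maximum revenue within 34 m³ is 11988.
One optimal bundle: electronics pallets + furniture crates + printed materials + medical supplies + pipe sections (34 m³).
Every optimal selection uses 5 shipments.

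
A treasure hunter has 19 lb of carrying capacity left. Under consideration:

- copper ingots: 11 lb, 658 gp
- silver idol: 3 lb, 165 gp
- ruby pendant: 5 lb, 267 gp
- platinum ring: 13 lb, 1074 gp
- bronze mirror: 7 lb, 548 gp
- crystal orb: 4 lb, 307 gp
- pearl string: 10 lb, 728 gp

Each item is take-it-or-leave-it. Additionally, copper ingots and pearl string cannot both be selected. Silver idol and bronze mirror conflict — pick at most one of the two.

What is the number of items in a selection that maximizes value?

Best achievable value is 1381.
For example platinum ring + crystal orb achieves it, using 17 lb.
Any selection reaching 1381 contains exactly 2 items.

2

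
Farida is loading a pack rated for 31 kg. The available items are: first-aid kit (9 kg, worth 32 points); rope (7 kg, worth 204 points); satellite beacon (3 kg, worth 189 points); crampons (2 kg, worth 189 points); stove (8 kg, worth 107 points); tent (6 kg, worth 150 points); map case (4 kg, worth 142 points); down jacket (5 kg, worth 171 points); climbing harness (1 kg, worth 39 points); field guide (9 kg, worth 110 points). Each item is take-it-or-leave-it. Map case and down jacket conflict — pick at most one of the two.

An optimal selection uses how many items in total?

7

Optimal total is 1020.
One optimal bundle: rope + satellite beacon + crampons + stove + tent + map case + climbing harness (31 kg).
Any selection reaching 1020 contains exactly 7 items.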